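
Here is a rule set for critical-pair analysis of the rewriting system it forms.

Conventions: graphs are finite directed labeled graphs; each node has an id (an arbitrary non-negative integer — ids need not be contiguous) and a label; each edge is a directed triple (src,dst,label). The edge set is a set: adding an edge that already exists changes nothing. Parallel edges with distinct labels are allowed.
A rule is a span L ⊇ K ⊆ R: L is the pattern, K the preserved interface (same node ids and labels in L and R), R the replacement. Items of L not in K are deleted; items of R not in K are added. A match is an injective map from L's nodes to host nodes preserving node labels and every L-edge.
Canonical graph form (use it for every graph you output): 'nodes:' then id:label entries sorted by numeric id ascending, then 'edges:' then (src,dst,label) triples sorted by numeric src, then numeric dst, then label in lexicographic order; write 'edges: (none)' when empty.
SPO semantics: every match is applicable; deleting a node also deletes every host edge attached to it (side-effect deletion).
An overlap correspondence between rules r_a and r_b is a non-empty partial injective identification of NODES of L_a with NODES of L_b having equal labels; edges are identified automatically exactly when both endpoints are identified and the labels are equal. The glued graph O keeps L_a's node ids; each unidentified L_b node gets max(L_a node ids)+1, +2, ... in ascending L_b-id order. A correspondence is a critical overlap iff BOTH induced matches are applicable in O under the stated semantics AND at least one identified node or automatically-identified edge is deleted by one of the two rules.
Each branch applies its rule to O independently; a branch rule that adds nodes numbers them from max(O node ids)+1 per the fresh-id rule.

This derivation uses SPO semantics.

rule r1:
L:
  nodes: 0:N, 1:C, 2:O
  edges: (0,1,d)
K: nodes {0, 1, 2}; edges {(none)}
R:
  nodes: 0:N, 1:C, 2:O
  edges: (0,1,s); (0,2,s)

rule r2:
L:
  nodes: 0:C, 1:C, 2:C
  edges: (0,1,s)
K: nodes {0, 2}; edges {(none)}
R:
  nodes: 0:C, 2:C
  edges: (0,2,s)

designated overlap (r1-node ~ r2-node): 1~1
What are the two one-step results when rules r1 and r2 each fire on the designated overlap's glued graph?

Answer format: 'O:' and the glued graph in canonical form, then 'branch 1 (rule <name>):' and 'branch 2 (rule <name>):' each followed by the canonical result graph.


O:
nodes: 0:N, 1:C, 2:O, 3:C, 4:C
edges: (0,1,d); (3,1,s)
branch 1 (rule r1):
nodes: 0:N, 1:C, 2:O, 3:C, 4:C
edges: (0,1,s); (0,2,s); (3,1,s)
branch 2 (rule r2):
nodes: 0:N, 2:O, 3:C, 4:C
edges: (3,4,s)


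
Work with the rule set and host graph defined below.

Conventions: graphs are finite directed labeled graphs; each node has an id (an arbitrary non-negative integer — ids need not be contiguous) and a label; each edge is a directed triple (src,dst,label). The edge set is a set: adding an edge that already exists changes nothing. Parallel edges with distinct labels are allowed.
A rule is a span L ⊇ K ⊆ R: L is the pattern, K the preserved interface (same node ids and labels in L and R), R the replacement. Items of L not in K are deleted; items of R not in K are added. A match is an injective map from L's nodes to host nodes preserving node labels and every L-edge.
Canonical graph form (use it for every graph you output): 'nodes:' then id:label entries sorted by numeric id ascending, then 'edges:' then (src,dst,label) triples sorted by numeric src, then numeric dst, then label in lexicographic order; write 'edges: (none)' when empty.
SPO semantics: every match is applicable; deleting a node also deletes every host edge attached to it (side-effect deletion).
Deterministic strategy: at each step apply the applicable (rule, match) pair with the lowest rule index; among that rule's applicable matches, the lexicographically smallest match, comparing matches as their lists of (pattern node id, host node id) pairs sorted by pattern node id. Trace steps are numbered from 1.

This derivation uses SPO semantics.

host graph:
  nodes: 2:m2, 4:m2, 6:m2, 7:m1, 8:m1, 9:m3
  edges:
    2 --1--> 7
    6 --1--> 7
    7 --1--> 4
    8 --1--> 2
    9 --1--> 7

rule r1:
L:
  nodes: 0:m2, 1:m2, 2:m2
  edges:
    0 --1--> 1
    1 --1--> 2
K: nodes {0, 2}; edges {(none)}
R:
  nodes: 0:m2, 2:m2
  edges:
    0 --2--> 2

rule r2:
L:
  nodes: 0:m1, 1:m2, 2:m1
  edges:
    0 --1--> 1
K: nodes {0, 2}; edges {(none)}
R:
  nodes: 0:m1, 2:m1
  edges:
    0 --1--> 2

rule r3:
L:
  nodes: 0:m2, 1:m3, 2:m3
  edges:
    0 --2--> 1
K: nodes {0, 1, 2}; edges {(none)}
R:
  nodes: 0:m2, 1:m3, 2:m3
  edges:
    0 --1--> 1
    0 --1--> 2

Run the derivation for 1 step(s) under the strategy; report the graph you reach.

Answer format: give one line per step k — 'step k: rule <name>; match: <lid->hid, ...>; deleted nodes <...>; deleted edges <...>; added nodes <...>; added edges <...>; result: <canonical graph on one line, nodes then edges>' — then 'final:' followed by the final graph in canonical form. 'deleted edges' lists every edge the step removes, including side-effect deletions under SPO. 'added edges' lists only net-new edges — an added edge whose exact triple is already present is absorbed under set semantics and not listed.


step 1: rule r2; match: 0->7, 1->4, 2->8; deleted nodes 4; deleted edges (7,4,1); added nodes (none); added edges (7,8,1); result: nodes: 2:m2, 6:m2, 7:m1, 8:m1, 9:m3 edges: (2,7,1); (6,7,1); (7,8,1); (8,2,1); (9,7,1)
final:
nodes: 2:m2, 6:m2, 7:m1, 8:m1, 9:m3
edges: (2,7,1); (6,7,1); (7,8,1); (8,2,1); (9,7,1)


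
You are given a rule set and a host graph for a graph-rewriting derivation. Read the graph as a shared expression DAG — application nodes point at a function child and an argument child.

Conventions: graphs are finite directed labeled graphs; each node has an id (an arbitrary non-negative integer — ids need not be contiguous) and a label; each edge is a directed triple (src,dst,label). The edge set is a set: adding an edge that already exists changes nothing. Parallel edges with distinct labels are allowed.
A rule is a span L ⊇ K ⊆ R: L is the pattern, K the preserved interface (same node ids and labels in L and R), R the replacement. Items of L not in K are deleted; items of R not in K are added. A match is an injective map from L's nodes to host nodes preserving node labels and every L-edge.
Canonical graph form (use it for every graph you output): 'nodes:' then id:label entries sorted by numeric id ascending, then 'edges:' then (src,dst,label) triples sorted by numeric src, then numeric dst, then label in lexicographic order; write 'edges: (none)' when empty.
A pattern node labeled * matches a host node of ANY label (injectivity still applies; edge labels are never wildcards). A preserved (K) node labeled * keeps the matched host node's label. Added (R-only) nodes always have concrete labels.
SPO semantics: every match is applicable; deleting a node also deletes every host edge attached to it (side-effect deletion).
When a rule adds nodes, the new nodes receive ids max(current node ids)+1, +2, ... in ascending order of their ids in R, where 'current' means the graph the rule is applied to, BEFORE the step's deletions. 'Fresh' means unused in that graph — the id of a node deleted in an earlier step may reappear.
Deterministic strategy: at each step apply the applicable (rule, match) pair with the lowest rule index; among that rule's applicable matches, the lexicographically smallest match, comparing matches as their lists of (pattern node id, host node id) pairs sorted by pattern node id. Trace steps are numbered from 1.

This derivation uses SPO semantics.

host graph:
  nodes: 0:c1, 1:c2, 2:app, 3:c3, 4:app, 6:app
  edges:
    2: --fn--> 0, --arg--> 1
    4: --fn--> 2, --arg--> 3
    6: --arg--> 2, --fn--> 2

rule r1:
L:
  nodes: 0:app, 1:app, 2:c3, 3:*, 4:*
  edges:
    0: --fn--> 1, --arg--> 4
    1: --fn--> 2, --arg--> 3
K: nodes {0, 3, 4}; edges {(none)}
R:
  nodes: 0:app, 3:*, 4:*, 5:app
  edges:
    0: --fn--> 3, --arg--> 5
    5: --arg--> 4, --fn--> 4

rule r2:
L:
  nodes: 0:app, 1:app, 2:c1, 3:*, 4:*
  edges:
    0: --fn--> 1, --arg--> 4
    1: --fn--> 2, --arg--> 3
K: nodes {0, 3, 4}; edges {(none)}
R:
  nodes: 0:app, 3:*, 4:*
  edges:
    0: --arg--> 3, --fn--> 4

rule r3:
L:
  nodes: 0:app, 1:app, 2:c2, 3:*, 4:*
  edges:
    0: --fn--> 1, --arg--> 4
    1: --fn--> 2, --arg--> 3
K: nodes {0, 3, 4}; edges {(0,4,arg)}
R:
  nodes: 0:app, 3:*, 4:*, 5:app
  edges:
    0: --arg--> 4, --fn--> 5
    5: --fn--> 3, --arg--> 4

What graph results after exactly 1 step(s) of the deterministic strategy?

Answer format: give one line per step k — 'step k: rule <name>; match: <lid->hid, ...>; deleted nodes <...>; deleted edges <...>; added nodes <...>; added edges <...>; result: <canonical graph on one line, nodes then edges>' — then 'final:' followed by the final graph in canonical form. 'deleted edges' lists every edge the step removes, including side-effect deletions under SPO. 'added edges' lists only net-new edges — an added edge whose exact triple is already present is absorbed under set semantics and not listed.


step 1: rule r2; match: 0->4, 1->2, 2->0, 3->1, 4->3; deleted nodes 0, 2; deleted edges (2,0,fn); (2,1,arg); (4,2,fn); (4,3,arg); (6,2,arg); (6,2,fn); added nodes (none); added edges (4,1,arg); (4,3,fn); result: nodes: 1:c2, 3:c3, 4:app, 6:app edges: (4,1,arg); (4,3,fn)
final:
nodes: 1:c2, 3:c3, 4:app, 6:app
edges: (4,1,arg); (4,3,fn)


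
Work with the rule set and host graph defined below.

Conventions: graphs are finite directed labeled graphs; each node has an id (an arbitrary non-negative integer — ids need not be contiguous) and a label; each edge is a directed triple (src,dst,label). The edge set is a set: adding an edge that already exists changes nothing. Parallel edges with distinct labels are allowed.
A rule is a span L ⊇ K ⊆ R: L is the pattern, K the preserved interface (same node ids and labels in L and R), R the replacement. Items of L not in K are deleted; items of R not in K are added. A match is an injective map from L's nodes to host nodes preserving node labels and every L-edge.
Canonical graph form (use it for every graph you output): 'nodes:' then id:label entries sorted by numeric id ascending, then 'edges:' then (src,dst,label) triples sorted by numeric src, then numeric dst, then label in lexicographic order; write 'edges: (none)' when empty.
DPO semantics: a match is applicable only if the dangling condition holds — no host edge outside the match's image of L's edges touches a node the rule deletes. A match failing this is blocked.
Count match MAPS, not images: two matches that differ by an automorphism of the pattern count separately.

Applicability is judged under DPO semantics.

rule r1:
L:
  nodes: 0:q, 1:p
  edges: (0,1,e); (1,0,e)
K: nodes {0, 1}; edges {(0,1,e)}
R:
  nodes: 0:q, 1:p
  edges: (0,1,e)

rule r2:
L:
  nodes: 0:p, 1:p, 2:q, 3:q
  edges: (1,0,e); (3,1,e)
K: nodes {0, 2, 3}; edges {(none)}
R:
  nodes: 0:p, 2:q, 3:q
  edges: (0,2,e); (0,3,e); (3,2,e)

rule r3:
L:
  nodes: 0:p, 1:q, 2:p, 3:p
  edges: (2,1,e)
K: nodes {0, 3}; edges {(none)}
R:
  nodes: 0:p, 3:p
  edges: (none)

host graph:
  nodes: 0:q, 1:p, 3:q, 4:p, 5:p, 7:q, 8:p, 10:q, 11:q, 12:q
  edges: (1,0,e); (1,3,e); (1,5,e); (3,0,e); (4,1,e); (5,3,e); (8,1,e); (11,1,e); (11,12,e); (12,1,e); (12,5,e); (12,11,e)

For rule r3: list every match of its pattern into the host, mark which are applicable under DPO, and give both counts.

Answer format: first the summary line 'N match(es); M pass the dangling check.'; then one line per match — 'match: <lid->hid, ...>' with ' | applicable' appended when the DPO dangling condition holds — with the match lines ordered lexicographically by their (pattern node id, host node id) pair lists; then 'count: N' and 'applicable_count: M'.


18 match(es); 0 pass the dangling check.
match: 0->1, 1->3, 2->5, 3->4
match: 0->1, 1->3, 2->5, 3->8
match: 0->4, 1->0, 2->1, 3->5
match: 0->4, 1->0, 2->1, 3->8
match: 0->4, 1->3, 2->1, 3->5
match: 0->4, 1->3, 2->1, 3->8
match: 0->4, 1->3, 2->5, 3->1
match: 0->4, 1->3, 2->5, 3->8
match: 0->5, 1->0, 2->1, 3->4
match: 0->5, 1->0, 2->1, 3->8
match: 0->5, 1->3, 2->1, 3->4
match: 0->5, 1->3, 2->1, 3->8
match: 0->8, 1->0, 2->1, 3->4
match: 0->8, 1->0, 2->1, 3->5
match: 0->8, 1->3, 2->1, 3->4
match: 0->8, 1->3, 2->1, 3->5
match: 0->8, 1->3, 2->5, 3->1
match: 0->8, 1->3, 2->5, 3->4
count: 18
applicable_count: 0


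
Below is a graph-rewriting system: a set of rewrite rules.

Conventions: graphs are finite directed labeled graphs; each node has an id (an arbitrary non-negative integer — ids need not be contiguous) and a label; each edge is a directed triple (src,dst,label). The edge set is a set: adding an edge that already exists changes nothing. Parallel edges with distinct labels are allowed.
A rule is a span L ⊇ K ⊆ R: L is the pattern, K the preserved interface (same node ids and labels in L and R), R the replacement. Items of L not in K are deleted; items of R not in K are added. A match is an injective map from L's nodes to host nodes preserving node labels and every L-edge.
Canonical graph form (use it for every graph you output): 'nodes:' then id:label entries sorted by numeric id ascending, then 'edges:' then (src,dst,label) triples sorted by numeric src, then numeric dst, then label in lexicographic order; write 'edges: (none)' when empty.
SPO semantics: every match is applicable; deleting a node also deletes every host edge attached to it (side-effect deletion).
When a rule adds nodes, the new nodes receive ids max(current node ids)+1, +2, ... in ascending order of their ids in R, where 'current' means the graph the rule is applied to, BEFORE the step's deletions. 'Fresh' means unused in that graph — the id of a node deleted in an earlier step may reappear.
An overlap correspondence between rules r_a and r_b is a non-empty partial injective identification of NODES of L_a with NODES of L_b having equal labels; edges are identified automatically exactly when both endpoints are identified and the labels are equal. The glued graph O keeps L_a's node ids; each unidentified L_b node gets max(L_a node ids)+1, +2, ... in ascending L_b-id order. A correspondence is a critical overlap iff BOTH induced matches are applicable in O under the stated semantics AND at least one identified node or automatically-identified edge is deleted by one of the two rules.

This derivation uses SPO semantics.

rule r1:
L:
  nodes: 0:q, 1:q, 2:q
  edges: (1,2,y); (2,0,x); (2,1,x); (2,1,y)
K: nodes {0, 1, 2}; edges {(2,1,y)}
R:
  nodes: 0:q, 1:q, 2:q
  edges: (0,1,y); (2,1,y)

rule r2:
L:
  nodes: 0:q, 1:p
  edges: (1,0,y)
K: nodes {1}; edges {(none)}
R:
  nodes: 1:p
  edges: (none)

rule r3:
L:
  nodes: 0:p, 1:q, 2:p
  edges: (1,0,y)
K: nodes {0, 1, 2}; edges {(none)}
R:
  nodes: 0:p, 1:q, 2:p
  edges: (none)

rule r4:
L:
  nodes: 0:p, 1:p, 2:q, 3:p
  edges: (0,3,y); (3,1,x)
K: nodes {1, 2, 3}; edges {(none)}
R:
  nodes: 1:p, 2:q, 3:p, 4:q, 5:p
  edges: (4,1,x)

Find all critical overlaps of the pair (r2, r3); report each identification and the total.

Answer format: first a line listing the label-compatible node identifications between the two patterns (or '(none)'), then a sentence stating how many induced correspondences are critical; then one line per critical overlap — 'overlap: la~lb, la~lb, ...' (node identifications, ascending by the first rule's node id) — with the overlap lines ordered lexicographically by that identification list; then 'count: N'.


label-compatible node identifications between L(r2) and L(r3): 0~1, 1~0, 1~2
3 of the induced correspondences are critical overlaps of r2 and r3.
overlap: 0~1
overlap: 0~1, 1~0
overlap: 0~1, 1~2
count: 3


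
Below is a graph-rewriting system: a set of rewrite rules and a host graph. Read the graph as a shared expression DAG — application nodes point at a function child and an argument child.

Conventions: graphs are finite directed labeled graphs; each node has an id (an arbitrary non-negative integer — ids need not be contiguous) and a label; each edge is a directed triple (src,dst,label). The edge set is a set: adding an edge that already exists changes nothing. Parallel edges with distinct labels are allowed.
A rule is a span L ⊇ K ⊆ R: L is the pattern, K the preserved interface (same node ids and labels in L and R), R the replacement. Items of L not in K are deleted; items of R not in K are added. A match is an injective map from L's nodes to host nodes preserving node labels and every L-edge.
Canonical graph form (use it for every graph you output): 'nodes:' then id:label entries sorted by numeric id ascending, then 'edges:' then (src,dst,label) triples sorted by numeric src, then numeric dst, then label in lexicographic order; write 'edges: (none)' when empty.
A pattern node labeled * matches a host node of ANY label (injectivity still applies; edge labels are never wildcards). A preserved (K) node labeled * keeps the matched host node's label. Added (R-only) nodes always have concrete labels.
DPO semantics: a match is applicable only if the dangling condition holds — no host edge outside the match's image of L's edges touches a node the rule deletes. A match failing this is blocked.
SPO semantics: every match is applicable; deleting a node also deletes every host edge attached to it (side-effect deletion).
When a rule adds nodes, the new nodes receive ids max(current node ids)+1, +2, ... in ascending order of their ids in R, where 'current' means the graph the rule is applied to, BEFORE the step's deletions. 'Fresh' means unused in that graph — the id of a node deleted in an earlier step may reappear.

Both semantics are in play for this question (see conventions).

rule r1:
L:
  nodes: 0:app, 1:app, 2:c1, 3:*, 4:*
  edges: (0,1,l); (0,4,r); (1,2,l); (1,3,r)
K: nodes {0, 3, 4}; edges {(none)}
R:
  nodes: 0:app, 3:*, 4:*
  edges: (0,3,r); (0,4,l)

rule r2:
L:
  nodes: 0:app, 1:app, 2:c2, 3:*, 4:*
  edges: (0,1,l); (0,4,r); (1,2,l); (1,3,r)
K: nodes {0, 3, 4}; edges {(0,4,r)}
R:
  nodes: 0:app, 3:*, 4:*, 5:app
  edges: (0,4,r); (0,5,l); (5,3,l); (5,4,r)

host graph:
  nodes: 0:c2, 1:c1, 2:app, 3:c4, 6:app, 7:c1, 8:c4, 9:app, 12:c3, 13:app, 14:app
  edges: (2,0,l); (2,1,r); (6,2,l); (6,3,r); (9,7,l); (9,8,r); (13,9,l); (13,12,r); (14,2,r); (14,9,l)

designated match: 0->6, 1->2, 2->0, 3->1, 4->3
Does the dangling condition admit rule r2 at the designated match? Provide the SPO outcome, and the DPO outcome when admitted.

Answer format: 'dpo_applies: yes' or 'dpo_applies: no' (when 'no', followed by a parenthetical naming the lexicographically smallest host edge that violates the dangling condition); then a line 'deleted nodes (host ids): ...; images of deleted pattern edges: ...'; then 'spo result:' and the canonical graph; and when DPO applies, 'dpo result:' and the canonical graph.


dpo_applies: no
(the rule deletes node 2, which keeps host edge (14,2,r) outside the match image — the dangling condition fails, DPO blocks; SPO proceeds and side-deletes such edges)
deleted nodes (host ids): 0, 2; images of deleted pattern edges: (2,0,l); (2,1,r); (6,2,l)
spo result:
nodes: 1:c1, 3:c4, 6:app, 7:c1, 8:c4, 9:app, 12:c3, 13:app, 14:app, 15:app
edges: (6,3,r); (6,15,l); (9,7,l); (9,8,r); (13,9,l); (13,12,r); (14,9,l); (15,1,l); (15,3,r)


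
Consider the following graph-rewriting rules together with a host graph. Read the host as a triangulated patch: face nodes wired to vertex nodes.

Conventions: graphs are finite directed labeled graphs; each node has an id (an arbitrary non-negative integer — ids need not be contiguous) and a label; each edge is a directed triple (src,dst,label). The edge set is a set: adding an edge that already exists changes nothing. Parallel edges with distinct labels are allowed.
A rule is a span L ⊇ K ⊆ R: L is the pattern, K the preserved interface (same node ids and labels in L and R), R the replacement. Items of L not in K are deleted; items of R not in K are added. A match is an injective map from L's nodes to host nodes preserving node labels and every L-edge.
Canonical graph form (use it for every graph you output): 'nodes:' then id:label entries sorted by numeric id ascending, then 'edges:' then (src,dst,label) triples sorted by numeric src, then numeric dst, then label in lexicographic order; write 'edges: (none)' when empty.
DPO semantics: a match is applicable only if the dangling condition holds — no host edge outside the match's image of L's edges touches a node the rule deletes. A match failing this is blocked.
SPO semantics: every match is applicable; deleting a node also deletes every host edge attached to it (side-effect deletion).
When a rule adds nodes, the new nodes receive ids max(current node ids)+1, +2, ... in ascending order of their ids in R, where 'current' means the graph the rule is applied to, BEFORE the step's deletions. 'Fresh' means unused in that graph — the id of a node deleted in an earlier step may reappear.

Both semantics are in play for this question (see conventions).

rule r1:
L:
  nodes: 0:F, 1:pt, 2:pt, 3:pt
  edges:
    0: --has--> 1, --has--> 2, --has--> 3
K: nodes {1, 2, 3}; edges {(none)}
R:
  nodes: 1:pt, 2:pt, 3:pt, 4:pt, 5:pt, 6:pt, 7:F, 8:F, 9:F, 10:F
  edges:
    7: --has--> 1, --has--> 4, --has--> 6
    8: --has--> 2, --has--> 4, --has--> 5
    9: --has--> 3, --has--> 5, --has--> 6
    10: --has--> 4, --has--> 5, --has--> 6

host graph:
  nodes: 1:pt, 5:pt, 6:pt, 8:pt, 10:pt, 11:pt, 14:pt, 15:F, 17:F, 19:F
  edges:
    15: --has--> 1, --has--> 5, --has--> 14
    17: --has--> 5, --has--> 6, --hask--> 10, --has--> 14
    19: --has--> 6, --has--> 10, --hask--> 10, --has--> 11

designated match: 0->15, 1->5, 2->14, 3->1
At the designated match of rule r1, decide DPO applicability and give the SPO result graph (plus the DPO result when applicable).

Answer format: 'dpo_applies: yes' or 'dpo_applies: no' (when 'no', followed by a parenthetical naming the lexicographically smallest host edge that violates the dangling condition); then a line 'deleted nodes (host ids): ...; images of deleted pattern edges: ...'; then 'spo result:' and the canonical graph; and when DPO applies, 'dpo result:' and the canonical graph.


dpo_applies: yes
deleted nodes (host ids): 15; images of deleted pattern edges: (15,1,has); (15,5,has); (15,14,has)
spo result:
nodes: 1:pt, 5:pt, 6:pt, 8:pt, 10:pt, 11:pt, 14:pt, 17:F, 19:F, 20:pt, 21:pt, 22:pt, 23:F, 24:F, 25:F, 26:F
edges: (17,5,has); (17,6,has); (17,10,hask); (17,14,has); (19,6,has); (19,10,has); (19,10,hask); (19,11,has); (23,5,has); (23,20,has); (23,22,has); (24,14,has); (24,20,has); (24,21,has); (25,1,has); (25,21,has); (25,22,has); (26,20,has); (26,21,has); (26,22,has)
dpo result:
nodes: 1:pt, 5:pt, 6:pt, 8:pt, 10:pt, 11:pt, 14:pt, 17:F, 19:F, 20:pt, 21:pt, 22:pt, 23:F, 24:F, 25:F, 26:F
edges: (17,5,has); (17,6,has); (17,10,hask); (17,14,has); (19,6,has); (19,10,has); (19,10,hask); (19,11,has); (23,5,has); (23,20,has); (23,22,has); (24,14,has); (24,20,has); (24,21,has); (25,1,has); (25,21,has); (25,22,has); (26,20,has); (26,21,has); (26,22,has)


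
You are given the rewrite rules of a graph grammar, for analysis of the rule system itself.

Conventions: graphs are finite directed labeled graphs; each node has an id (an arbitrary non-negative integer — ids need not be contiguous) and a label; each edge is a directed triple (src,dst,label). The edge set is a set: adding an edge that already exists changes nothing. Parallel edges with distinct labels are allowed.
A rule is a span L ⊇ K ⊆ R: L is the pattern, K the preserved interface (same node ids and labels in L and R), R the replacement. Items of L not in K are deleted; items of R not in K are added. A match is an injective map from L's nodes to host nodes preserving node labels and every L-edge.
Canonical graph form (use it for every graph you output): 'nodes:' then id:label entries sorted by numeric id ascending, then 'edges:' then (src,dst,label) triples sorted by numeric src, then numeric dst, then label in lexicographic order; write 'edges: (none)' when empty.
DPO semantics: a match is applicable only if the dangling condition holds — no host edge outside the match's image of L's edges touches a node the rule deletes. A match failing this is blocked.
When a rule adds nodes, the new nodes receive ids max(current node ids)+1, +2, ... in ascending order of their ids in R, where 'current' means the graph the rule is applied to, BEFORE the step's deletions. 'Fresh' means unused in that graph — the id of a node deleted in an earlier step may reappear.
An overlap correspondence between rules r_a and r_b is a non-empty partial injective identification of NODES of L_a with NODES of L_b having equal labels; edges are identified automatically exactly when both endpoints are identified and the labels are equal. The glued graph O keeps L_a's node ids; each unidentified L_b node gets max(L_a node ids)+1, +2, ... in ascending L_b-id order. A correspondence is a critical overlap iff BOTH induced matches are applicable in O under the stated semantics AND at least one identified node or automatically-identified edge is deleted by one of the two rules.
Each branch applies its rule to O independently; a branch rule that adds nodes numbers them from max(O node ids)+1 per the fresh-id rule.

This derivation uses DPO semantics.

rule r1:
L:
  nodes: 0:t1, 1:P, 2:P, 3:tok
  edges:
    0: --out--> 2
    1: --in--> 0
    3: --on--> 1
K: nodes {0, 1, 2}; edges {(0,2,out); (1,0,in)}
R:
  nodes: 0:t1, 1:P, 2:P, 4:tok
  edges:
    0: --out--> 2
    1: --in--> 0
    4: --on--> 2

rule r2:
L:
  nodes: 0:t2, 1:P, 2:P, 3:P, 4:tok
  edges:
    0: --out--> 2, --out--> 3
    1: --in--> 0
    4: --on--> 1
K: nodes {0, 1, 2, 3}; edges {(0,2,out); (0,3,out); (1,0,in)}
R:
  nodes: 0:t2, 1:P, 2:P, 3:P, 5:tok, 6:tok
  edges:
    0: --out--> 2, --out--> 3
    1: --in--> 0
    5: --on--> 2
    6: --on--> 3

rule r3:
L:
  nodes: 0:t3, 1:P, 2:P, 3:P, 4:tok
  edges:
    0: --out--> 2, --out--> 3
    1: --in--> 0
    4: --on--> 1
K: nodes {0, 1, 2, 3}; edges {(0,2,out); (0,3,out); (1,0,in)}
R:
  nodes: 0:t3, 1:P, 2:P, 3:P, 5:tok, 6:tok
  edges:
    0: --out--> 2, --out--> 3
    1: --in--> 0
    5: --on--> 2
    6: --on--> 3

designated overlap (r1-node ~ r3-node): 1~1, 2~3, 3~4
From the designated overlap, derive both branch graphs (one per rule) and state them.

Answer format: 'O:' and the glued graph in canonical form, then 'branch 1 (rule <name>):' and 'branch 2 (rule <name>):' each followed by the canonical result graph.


O:
nodes: 0:t1, 1:P, 2:P, 3:tok, 4:t3, 5:P
edges: (0,2,out); (1,0,in); (1,4,in); (3,1,on); (4,2,out); (4,5,out)
branch 1 (rule r1):
nodes: 0:t1, 1:P, 2:P, 4:t3, 5:P, 6:tok
edges: (0,2,out); (1,0,in); (1,4,in); (4,2,out); (4,5,out); (6,2,on)
branch 2 (rule r3):
nodes: 0:t1, 1:P, 2:P, 4:t3, 5:P, 6:tok, 7:tok
edges: (0,2,out); (1,0,in); (1,4,in); (4,2,out); (4,5,out); (6,5,on); (7,2,on)


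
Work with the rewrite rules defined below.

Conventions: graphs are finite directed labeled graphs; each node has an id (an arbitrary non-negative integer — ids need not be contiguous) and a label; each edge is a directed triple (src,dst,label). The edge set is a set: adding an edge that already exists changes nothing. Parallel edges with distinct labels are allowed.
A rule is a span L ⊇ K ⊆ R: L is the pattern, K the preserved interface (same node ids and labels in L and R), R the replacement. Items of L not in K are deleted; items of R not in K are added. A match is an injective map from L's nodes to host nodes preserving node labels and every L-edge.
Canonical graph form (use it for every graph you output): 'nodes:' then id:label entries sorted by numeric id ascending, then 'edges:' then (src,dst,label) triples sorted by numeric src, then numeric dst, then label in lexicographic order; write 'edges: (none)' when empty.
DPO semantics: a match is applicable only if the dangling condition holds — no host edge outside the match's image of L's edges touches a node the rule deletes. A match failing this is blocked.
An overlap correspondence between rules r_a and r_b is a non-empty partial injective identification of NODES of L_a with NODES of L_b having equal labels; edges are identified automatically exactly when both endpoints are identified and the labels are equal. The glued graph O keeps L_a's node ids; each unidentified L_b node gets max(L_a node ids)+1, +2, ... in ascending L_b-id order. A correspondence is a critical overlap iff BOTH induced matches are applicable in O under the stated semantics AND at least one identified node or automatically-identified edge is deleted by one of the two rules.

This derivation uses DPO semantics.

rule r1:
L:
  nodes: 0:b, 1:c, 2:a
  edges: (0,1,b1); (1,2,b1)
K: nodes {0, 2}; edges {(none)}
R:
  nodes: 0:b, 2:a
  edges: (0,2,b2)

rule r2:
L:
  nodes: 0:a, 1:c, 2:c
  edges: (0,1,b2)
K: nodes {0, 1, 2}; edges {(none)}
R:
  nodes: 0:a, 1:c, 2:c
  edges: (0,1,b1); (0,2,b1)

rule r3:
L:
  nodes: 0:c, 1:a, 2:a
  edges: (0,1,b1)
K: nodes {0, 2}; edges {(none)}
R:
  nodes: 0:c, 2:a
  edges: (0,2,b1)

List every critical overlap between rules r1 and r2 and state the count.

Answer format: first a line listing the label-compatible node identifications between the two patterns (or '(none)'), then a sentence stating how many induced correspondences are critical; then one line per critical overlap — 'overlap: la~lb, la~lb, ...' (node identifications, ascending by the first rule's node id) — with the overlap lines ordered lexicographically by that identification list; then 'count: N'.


label-compatible node identifications between L(r1) and L(r2): 1~1, 1~2, 2~0
2 of the induced correspondences are critical overlaps of r1 and r2.
overlap: 1~2
overlap: 1~2, 2~0
count: 2


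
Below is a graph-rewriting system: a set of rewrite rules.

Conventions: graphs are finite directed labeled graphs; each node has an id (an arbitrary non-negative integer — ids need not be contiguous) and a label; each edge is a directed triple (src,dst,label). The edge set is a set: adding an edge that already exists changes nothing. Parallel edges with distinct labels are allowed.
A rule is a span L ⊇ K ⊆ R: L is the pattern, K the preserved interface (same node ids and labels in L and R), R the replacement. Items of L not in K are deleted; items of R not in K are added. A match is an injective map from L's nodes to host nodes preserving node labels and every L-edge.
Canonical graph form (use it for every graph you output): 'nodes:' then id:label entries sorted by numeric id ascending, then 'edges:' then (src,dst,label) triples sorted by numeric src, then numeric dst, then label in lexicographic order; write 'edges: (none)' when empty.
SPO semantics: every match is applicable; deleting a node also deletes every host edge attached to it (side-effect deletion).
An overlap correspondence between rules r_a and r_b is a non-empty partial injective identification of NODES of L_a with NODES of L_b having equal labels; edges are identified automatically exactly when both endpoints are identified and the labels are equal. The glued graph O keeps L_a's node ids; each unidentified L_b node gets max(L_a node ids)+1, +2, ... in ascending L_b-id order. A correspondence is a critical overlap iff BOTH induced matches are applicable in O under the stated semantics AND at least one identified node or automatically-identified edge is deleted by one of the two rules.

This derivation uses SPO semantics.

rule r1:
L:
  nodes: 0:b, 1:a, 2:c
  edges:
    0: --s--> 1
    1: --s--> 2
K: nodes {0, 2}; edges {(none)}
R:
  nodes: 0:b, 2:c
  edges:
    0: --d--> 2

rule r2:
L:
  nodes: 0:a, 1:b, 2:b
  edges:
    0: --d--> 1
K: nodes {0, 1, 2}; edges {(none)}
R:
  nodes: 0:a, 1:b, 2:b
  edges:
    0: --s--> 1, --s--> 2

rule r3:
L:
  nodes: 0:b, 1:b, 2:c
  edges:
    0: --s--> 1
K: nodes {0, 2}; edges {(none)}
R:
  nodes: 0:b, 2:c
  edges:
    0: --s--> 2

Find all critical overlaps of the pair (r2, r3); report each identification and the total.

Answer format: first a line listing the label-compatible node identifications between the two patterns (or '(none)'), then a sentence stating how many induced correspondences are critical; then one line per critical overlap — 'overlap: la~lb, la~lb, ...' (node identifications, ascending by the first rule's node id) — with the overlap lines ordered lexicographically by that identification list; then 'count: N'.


label-compatible node identifications between L(r2) and L(r3): 1~0, 1~1, 2~0, 2~1
4 of the induced correspondences are critical overlaps of r2 and r3.
overlap: 1~0, 2~1
overlap: 1~1
overlap: 1~1, 2~0
overlap: 2~1
count: 4


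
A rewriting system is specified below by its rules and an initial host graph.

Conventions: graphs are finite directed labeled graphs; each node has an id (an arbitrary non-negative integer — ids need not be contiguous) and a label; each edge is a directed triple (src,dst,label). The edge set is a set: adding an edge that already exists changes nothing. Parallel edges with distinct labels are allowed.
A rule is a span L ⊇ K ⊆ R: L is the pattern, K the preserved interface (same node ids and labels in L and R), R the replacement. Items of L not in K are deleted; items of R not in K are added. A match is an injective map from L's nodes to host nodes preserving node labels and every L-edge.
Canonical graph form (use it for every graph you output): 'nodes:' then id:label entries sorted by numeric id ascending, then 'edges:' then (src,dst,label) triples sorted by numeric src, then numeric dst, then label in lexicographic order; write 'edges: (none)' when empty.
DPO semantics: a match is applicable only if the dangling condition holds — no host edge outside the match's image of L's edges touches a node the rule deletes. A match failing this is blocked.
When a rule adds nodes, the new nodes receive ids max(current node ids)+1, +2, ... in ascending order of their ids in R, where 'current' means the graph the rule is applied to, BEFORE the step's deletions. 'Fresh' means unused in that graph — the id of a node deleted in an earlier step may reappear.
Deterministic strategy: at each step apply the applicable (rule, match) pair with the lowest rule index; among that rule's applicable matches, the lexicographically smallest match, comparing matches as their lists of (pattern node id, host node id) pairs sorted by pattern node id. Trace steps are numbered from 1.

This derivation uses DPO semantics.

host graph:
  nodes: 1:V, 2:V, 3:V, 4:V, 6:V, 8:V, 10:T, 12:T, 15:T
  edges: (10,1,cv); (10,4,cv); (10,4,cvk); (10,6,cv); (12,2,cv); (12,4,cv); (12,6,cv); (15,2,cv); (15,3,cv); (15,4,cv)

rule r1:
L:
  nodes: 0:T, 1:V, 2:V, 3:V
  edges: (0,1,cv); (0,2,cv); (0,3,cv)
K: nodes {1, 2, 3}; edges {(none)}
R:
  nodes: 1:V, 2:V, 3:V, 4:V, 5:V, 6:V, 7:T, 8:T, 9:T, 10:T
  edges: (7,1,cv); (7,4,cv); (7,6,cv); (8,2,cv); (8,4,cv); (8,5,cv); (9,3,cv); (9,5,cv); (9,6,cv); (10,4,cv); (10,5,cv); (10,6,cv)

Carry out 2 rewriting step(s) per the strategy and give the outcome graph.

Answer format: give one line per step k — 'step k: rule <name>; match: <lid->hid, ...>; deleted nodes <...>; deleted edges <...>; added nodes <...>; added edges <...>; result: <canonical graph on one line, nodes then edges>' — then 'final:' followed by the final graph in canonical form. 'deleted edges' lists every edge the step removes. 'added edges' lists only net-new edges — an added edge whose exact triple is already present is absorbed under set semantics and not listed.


step 1: rule r1; match: 0->12, 1->2, 2->4, 3->6; deleted nodes 12; deleted edges (12,2,cv); (12,4,cv); (12,6,cv); added nodes 16, 17, 18, 19, 20, 21, 22; added edges (19,2,cv); (19,16,cv); (19,18,cv); (20,4,cv); (20,16,cv); (20,17,cv); (21,6,cv); (21,17,cv); (21,18,cv); (22,16,cv); (22,17,cv); (22,18,cv); result: nodes: 1:V, 2:V, 3:V, 4:V, 6:V, 8:V, 10:T, 15:T, 16:V, 17:V, 18:V, 19:T, 20:T, 21:T, 22:T edges: (10,1,cv); (10,4,cv); (10,4,cvk); (10,6,cv); (15,2,cv); (15,3,cv); (15,4,cv); (19,2,cv); (19,16,cv); (19,18,cv); (20,4,cv); (20,16,cv); (20,17,cv); (21,6,cv); (21,17,cv); (21,18,cv); (22,16,cv); (22,17,cv); (22,18,cv)
step 2: rule r1; match: 0->15, 1->2, 2->3, 3->4; deleted nodes 15; deleted edges (15,2,cv); (15,3,cv); (15,4,cv); added nodes 23, 24, 25, 26, 27, 28, 29; added edges (26,2,cv); (26,23,cv); (26,25,cv); (27,3,cv); (27,23,cv); (27,24,cv); (28,4,cv); (28,24,cv); (28,25,cv); (29,23,cv); (29,24,cv); (29,25,cv); result: nodes: 1:V, 2:V, 3:V, 4:V, 6:V, 8:V, 10:T, 16:V, 17:V, 18:V, 19:T, 20:T, 21:T, 22:T, 23:V, 24:V, 25:V, 26:T, 27:T, 28:T, 29:T edges: (10,1,cv); (10,4,cv); (10,4,cvk); (10,6,cv); (19,2,cv); (19,16,cv); (19,18,cv); (20,4,cv); (20,16,cv); (20,17,cv); (21,6,cv); (21,17,cv); (21,18,cv); (22,16,cv); (22,17,cv); (22,18,cv); (26,2,cv); (26,23,cv); (26,25,cv); (27,3,cv); (27,23,cv); (27,24,cv); (28,4,cv); (28,24,cv); (28,25,cv); (29,23,cv); (29,24,cv); (29,25,cv)
final:
nodes: 1:V, 2:V, 3:V, 4:V, 6:V, 8:V, 10:T, 16:V, 17:V, 18:V, 19:T, 20:T, 21:T, 22:T, 23:V, 24:V, 25:V, 26:T, 27:T, 28:T, 29:T
edges: (10,1,cv); (10,4,cv); (10,4,cvk); (10,6,cv); (19,2,cv); (19,16,cv); (19,18,cv); (20,4,cv); (20,16,cv); (20,17,cv); (21,6,cv); (21,17,cv); (21,18,cv); (22,16,cv); (22,17,cv); (22,18,cv); (26,2,cv); (26,23,cv); (26,25,cv); (27,3,cv); (27,23,cv); (27,24,cv); (28,4,cv); (28,24,cv); (28,25,cv); (29,23,cv); (29,24,cv); (29,25,cv)


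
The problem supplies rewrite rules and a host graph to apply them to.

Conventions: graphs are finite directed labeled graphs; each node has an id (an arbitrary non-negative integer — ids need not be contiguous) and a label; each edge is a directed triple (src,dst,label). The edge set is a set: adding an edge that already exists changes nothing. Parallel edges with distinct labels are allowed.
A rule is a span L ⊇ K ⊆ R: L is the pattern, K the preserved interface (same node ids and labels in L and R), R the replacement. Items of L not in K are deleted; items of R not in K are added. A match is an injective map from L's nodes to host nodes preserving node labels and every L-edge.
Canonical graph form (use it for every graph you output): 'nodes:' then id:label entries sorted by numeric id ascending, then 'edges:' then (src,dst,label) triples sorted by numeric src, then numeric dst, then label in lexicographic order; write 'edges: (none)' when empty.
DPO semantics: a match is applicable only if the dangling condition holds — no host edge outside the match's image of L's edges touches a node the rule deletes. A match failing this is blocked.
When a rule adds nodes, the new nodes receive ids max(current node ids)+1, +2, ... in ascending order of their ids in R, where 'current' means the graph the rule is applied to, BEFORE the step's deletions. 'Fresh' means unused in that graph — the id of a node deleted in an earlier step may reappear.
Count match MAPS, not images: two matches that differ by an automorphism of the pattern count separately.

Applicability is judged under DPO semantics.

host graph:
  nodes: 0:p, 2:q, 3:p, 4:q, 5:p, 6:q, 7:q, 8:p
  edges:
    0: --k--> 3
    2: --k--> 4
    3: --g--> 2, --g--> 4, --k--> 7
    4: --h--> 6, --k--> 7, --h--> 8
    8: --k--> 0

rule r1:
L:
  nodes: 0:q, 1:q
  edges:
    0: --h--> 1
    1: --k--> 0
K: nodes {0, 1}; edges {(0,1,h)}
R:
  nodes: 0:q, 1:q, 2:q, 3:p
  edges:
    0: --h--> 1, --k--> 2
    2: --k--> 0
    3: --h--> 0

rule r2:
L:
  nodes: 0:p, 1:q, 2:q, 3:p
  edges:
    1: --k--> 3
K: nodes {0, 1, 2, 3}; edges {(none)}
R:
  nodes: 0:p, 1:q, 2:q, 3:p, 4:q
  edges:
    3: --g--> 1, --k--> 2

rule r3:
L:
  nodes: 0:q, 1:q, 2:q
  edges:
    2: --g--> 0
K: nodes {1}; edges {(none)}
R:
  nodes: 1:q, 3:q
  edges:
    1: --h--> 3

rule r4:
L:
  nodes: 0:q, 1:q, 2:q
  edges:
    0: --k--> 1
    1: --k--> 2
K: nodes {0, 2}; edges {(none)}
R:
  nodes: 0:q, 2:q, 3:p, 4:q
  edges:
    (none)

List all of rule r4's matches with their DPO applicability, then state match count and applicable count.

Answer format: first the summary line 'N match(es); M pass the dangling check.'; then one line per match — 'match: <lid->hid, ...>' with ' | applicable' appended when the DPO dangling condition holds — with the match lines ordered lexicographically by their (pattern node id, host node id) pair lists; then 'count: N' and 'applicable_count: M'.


1 match(es); 0 pass the dangling check.
match: 0->2, 1->4, 2->7
count: 1
applicable_count: 0


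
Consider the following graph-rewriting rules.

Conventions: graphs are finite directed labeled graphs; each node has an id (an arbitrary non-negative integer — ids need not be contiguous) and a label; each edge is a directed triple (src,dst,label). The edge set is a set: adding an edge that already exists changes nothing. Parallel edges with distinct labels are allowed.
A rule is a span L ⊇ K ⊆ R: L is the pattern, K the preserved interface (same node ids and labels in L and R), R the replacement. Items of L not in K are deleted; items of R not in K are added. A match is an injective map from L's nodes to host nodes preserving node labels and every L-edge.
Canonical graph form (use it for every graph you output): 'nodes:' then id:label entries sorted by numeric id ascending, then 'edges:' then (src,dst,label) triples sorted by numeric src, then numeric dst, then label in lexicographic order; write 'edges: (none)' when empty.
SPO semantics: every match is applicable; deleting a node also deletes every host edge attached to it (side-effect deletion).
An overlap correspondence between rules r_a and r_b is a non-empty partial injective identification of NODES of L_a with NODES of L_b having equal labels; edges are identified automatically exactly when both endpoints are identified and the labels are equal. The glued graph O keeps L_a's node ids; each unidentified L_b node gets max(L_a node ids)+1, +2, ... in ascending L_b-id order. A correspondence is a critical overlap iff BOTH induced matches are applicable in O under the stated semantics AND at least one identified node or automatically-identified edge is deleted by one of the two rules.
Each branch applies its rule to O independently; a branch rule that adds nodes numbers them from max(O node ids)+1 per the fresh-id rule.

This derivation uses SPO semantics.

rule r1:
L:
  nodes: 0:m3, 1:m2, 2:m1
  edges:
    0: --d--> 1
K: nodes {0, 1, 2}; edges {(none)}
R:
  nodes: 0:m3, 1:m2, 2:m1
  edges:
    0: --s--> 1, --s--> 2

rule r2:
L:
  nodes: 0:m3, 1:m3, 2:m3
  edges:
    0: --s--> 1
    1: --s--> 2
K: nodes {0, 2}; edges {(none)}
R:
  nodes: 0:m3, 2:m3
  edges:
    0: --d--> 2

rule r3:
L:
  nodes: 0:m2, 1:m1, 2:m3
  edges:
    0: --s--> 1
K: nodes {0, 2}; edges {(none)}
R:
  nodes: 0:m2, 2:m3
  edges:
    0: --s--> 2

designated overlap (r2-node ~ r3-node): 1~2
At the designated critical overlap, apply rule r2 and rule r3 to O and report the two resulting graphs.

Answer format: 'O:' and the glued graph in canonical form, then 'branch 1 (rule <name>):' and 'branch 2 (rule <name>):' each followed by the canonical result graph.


O:
nodes: 0:m3, 1:m3, 2:m3, 3:m2, 4:m1
edges: (0,1,s); (1,2,s); (3,4,s)
branch 1 (rule r2):
nodes: 0:m3, 2:m3, 3:m2, 4:m1
edges: (0,2,d); (3,4,s)
branch 2 (rule r3):
nodes: 0:m3, 1:m3, 2:m3, 3:m2
edges: (0,1,s); (1,2,s); (3,1,s)
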